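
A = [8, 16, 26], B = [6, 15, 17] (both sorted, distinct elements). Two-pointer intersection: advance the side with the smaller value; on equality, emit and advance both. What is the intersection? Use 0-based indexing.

intersection = []

[i=0,j=0] 8>6 → j++
[i=0,j=1] 8<15 → i++
[i=1,j=1] 16>15 → j++
[i=1,j=2] 16<17 → i++
[i=2,j=2] 26>17 → j++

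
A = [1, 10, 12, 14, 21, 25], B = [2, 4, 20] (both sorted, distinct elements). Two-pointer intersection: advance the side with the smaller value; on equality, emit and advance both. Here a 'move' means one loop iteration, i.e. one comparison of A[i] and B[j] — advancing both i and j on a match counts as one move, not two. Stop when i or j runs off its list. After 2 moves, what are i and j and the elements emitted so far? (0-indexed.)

i=1, j=1, emitted=[]

[i=0,j=0] 1<2 → i++
[i=1,j=0] 10>2 → j++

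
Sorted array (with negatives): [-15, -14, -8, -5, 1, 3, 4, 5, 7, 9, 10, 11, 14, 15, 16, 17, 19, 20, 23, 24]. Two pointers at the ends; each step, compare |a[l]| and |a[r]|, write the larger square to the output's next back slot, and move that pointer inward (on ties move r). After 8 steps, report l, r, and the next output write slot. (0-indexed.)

l=1, r=12, next write slot=11

[0,19] |-15|<=|24| out[19]=576 → r--
[0,18] |-15|<=|23| out[18]=529 → r--
[0,17] |-15|<=|20| out[17]=400 → r--
[0,16] |-15|<=|19| out[16]=361 → r--
[0,15] |-15|<=|17| out[15]=289 → r--
[0,14] |-15|<=|16| out[14]=256 → r--
[0,13] |-15|<=|15| out[13]=225 → r--
[0,12] |-15|>|14| out[12]=225 → l++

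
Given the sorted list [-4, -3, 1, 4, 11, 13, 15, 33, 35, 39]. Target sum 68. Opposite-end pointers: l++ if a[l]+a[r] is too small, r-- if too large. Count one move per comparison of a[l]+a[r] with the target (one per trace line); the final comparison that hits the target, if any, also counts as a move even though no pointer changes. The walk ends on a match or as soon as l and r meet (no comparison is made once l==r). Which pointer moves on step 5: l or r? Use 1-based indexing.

[1,10] -4+39=35 <68 → l++
[2,10] -3+39=36 <68 → l++
[3,10] 1+39=40 <68 → l++
[4,10] 4+39=43 <68 → l++
[5,10] 11+39=50 <68 → l++

l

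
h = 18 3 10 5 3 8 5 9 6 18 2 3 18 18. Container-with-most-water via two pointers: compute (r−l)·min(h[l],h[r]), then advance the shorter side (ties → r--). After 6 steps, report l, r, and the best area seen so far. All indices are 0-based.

[0,13] min(18,18)*13=234 best=234 * → r--
[0,12] min(18,18)*12=216 best=234 → r--
[0,11] min(18,3)*11=33 best=234 → r--
[0,10] min(18,2)*10=20 best=234 → r--
[0,9] min(18,18)*9=162 best=234 → r--
[0,8] min(18,6)*8=48 best=234 → r--

l=0, r=7, best area=234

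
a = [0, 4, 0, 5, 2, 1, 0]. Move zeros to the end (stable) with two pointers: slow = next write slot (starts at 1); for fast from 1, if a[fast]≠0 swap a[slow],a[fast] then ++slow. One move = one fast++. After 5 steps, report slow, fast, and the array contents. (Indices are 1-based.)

slow=4, fast=6, a=[4, 5, 2, 0, 0, 1, 0]

(s=1,f=1) a[fast]=0 → fast++
(s=1,f=2) a[fast]=4≠0 swap→a[1]=4 → slow++,fast++
(s=2,f=3) a[fast]=0 → fast++
(s=2,f=4) a[fast]=5≠0 swap→a[2]=5 → slow++,fast++
(s=3,f=5) a[fast]=2≠0 swap→a[3]=2 → slow++,fast++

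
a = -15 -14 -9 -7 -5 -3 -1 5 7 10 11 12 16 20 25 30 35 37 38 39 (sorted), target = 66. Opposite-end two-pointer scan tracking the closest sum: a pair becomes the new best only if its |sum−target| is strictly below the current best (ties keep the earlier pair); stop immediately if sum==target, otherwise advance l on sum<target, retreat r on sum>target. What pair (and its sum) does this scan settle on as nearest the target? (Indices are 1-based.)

l=1 r=20: -15+39=24 d=42 *, l++
l=2 r=20: -14+39=25 d=41 *, l++
l=3 r=20: -9+39=30 d=36 *, l++
l=4 r=20: -7+39=32 d=34 *, l++
l=5 r=20: -5+39=34 d=32 *, l++
l=6 r=20: -3+39=36 d=30 *, l++
l=7 r=20: -1+39=38 d=28 *, l++
l=8 r=20: 5+39=44 d=22 *, l++
l=9 r=20: 7+39=46 d=20 *, l++
l=10 r=20: 10+39=49 d=17 *, l++
l=11 r=20: 11+39=50 d=16 *, l++
l=12 r=20: 12+39=51 d=15 *, l++
l=13 r=20: 16+39=55 d=11 *, l++
l=14 r=20: 20+39=59 d=7 *, l++
l=15 r=20: 25+39=64 d=2 *, l++
l=16 r=20: 30+39=69 d=3, r--
l=16 r=19: 30+38=68 d=2, r--
l=16 r=18: 30+37=67 d=1 *, r--
l=16 r=17: 30+35=65 d=1, l++

pair (30, 37) with sum 67 (|Δ|=1)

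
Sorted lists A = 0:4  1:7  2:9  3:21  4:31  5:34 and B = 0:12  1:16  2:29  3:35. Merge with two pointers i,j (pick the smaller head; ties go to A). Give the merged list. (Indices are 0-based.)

[i=0,j=0] A[i]=4<=B[j]=12 take 4 → i++
[i=1,j=0] A[i]=7<=B[j]=12 take 7 → i++
[i=2,j=0] A[i]=9<=B[j]=12 take 9 → i++
[i=3,j=0] A[i]=21>B[j]=12 take 12 → j++
[i=3,j=1] A[i]=21>B[j]=16 take 16 → j++
[i=3,j=2] A[i]=21<=B[j]=29 take 21 → i++
[i=4,j=2] A[i]=31>B[j]=29 take 29 → j++
[i=4,j=3] A[i]=31<=B[j]=35 take 31 → i++
[i=5,j=3] A[i]=34<=B[j]=35 take 34 → i++
[i=6,j=3] A done, take B[j]=35 → j++

[4, 7, 9, 12, 16, 21, 29, 31, 34, 35]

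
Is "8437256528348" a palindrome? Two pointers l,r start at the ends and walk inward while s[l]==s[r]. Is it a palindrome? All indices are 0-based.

[0,12] '8'=='8' → l++,r--
[1,11] '4'=='4' → l++,r--
[2,10] '3'=='3' → l++,r--
[3,9] '7'!='8' → stop

not a palindrome (mismatch at 3,9)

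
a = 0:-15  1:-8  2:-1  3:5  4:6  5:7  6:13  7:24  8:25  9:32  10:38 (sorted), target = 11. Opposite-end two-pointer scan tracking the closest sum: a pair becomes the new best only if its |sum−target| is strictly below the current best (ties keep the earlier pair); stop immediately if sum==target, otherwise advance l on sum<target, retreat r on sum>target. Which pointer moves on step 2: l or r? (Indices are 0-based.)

r

l=0 r=10: -15+38=23 d=12 *, r--
l=0 r=9: -15+32=17 d=6 *, r--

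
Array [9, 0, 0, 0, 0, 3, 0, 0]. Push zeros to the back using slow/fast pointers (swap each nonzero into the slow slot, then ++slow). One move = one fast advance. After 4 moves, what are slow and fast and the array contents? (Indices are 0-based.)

(s=0,f=0) a[fast]=9≠0 swap→a[0]=9 → slow++,fast++
(s=1,f=1) a[fast]=0 → fast++
(s=1,f=2) a[fast]=0 → fast++
(s=1,f=3) a[fast]=0 → fast++

slow=1, fast=4, a=[9, 0, 0, 0, 0, 3, 0, 0]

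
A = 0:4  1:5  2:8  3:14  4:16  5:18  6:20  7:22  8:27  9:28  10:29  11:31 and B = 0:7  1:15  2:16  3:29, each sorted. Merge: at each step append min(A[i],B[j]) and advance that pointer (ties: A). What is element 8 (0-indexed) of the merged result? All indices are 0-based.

merged[8] = 18

i=0 j=0: A[i]=4<=B[j]=7 take 4, i++
i=1 j=0: A[i]=5<=B[j]=7 take 5, i++
i=2 j=0: A[i]=8>B[j]=7 take 7, j++
i=2 j=1: A[i]=8<=B[j]=15 take 8, i++
i=3 j=1: A[i]=14<=B[j]=15 take 14, i++
i=4 j=1: A[i]=16>B[j]=15 take 15, j++
i=4 j=2: A[i]=16<=B[j]=16 take 16, i++
i=5 j=2: A[i]=18>B[j]=16 take 16, j++
i=5 j=3: A[i]=18<=B[j]=29 take 18, i++
i=6 j=3: A[i]=20<=B[j]=29 take 20, i++
i=7 j=3: A[i]=22<=B[j]=29 take 22, i++
i=8 j=3: A[i]=27<=B[j]=29 take 27, i++
i=9 j=3: A[i]=28<=B[j]=29 take 28, i++
i=10 j=3: A[i]=29<=B[j]=29 take 29, i++
i=11 j=3: A[i]=31>B[j]=29 take 29, j++
i=11 j=4: B done, take A[i]=31, i++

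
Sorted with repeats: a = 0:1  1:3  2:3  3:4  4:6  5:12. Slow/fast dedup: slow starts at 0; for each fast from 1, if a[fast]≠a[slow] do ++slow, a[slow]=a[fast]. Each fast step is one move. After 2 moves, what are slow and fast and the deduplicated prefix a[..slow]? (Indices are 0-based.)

(s=0,f=1) a[fast]=3≠a[slow]=1 write a[1]=3 → slow++,fast++
(s=1,f=2) a[fast]=3=a[slow] dup → fast++

slow=1, fast=3, prefix=[1, 3]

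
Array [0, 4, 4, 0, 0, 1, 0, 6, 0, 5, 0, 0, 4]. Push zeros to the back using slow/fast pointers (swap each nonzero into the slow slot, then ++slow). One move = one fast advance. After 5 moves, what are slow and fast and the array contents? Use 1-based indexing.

slow=3, fast=6, a=[4, 4, 0, 0, 0, 1, 0, 6, 0, 5, 0, 0, 4]

slow=1 fast=1: a[fast]=0, fast++
slow=1 fast=2: a[fast]=4≠0 swap→a[1]=4, slow++,fast++
slow=2 fast=3: a[fast]=4≠0 swap→a[2]=4, slow++,fast++
slow=3 fast=4: a[fast]=0, fast++
slow=3 fast=5: a[fast]=0, fast++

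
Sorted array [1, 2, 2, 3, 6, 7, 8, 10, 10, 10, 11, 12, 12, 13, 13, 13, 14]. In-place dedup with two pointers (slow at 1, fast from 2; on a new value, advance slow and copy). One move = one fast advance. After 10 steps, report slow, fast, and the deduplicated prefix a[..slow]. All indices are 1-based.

slow=8, fast=12, prefix=[1, 2, 3, 6, 7, 8, 10, 11]

(s=1,f=2) a[fast]=2≠a[slow]=1 write a[2]=2 → slow++,fast++
(s=2,f=3) a[fast]=2=a[slow] dup → fast++
(s=2,f=4) a[fast]=3≠a[slow]=2 write a[3]=3 → slow++,fast++
(s=3,f=5) a[fast]=6≠a[slow]=3 write a[4]=6 → slow++,fast++
(s=4,f=6) a[fast]=7≠a[slow]=6 write a[5]=7 → slow++,fast++
(s=5,f=7) a[fast]=8≠a[slow]=7 write a[6]=8 → slow++,fast++
(s=6,f=8) a[fast]=10≠a[slow]=8 write a[7]=10 → slow++,fast++
(s=7,f=9) a[fast]=10=a[slow] dup → fast++
(s=7,f=10) a[fast]=10=a[slow] dup → fast++
(s=7,f=11) a[fast]=11≠a[slow]=10 write a[8]=11 → slow++,fast++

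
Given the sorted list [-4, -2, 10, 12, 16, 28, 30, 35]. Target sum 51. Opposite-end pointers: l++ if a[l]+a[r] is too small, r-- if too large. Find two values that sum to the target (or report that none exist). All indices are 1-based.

l=1 r=8: -4+35=31 <51, l++
l=2 r=8: -2+35=33 <51, l++
l=3 r=8: 10+35=45 <51, l++
l=4 r=8: 12+35=47 <51, l++
l=5 r=8: 16+35=51, found

(16, 35)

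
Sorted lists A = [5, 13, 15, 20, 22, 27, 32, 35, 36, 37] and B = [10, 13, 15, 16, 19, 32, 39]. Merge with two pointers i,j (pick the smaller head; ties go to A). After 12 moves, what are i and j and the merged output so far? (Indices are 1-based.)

i=8, j=6, merged so far=[5, 10, 13, 13, 15, 15, 16, 19, 20, 22, 27, 32]

[i=1,j=1] A[i]=5<=B[j]=10 take 5 → i++
[i=2,j=1] A[i]=13>B[j]=10 take 10 → j++
[i=2,j=2] A[i]=13<=B[j]=13 take 13 → i++
[i=3,j=2] A[i]=15>B[j]=13 take 13 → j++
[i=3,j=3] A[i]=15<=B[j]=15 take 15 → i++
[i=4,j=3] A[i]=20>B[j]=15 take 15 → j++
[i=4,j=4] A[i]=20>B[j]=16 take 16 → j++
[i=4,j=5] A[i]=20>B[j]=19 take 19 → j++
[i=4,j=6] A[i]=20<=B[j]=32 take 20 → i++
[i=5,j=6] A[i]=22<=B[j]=32 take 22 → i++
[i=6,j=6] A[i]=27<=B[j]=32 take 27 → i++
[i=7,j=6] A[i]=32<=B[j]=32 take 32 → i++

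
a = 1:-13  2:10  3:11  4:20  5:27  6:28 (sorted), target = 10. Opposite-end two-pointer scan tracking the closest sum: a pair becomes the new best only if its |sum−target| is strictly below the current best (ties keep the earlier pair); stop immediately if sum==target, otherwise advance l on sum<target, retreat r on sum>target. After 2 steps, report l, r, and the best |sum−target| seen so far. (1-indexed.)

[1,6] -13+28=15 d=5 * → r--
[1,5] -13+27=14 d=4 * → r--

l=1, r=4, best |Δ|=4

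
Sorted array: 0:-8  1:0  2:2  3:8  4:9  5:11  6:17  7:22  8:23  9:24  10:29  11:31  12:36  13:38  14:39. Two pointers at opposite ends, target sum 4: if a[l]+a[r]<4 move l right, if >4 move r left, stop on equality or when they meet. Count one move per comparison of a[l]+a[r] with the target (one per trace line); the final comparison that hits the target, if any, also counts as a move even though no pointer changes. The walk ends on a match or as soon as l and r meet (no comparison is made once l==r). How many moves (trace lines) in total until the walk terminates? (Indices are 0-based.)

[0,14] -8+39=31 >4 → r--
[0,13] -8+38=30 >4 → r--
[0,12] -8+36=28 >4 → r--
[0,11] -8+31=23 >4 → r--
[0,10] -8+29=21 >4 → r--
[0,9] -8+24=16 >4 → r--
[0,8] -8+23=15 >4 → r--
[0,7] -8+22=14 >4 → r--
[0,6] -8+17=9 >4 → r--
[0,5] -8+11=3 <4 → l++
[1,5] 0+11=11 >4 → r--
[1,4] 0+9=9 >4 → r--
[1,3] 0+8=8 >4 → r--
[1,2] 0+2=2 <4 → l++

14 moves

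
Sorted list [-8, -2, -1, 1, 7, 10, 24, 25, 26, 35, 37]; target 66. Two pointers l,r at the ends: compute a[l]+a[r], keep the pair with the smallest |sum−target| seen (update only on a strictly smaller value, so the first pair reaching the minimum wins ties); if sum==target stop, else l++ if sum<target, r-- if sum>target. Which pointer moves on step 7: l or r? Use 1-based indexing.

l=1 r=11: -8+37=29 d=37 *, l++
l=2 r=11: -2+37=35 d=31 *, l++
l=3 r=11: -1+37=36 d=30 *, l++
l=4 r=11: 1+37=38 d=28 *, l++
l=5 r=11: 7+37=44 d=22 *, l++
l=6 r=11: 10+37=47 d=19 *, l++
l=7 r=11: 24+37=61 d=5 *, l++

l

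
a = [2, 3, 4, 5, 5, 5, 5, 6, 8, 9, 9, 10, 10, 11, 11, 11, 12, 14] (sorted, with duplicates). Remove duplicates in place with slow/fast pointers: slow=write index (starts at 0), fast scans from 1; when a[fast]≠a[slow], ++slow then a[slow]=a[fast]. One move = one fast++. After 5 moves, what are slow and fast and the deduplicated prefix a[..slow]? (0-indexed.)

slow=3, fast=6, prefix=[2, 3, 4, 5]

(s=0,f=1) a[fast]=3≠a[slow]=2 write a[1]=3 → slow++,fast++
(s=1,f=2) a[fast]=4≠a[slow]=3 write a[2]=4 → slow++,fast++
(s=2,f=3) a[fast]=5≠a[slow]=4 write a[3]=5 → slow++,fast++
(s=3,f=4) a[fast]=5=a[slow] dup → fast++
(s=3,f=5) a[fast]=5=a[slow] dup → fast++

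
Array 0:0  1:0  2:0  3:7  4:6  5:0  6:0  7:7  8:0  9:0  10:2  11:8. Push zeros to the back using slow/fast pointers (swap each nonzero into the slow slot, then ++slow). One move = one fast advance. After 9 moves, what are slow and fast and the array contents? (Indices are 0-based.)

(s=0,f=0) a[fast]=0 → fast++
(s=0,f=1) a[fast]=0 → fast++
(s=0,f=2) a[fast]=0 → fast++
(s=0,f=3) a[fast]=7≠0 swap→a[0]=7 → slow++,fast++
(s=1,f=4) a[fast]=6≠0 swap→a[1]=6 → slow++,fast++
(s=2,f=5) a[fast]=0 → fast++
(s=2,f=6) a[fast]=0 → fast++
(s=2,f=7) a[fast]=7≠0 swap→a[2]=7 → slow++,fast++
(s=3,f=8) a[fast]=0 → fast++

slow=3, fast=9, a=[7, 6, 7, 0, 0, 0, 0, 0, 0, 0, 2, 8]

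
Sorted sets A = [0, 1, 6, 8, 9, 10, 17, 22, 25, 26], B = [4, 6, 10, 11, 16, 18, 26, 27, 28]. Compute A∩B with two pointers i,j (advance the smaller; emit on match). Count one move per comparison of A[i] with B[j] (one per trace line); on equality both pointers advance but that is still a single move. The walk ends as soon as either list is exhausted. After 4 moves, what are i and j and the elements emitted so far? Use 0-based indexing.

i=0 j=0: 0<4, i++
i=1 j=0: 1<4, i++
i=2 j=0: 6>4, j++
i=2 j=1: 6==6 emit, i++,j++

i=3, j=2, emitted=[6]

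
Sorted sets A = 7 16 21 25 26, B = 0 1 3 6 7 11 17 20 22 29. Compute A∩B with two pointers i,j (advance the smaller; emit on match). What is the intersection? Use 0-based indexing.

i=0 j=0: 7>0, j++
i=0 j=1: 7>1, j++
i=0 j=2: 7>3, j++
i=0 j=3: 7>6, j++
i=0 j=4: 7==7 emit, i++,j++
i=1 j=5: 16>11, j++
i=1 j=6: 16<17, i++
i=2 j=6: 21>17, j++
i=2 j=7: 21>20, j++
i=2 j=8: 21<22, i++
i=3 j=8: 25>22, j++
i=3 j=9: 25<29, i++
i=4 j=9: 26<29, i++

intersection = [7]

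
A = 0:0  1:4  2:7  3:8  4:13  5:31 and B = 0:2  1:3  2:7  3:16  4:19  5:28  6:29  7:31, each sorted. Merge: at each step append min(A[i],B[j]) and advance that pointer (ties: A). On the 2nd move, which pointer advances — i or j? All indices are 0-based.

i=0 j=0: A[i]=0<=B[j]=2 take 0, i++
i=1 j=0: A[i]=4>B[j]=2 take 2, j++

j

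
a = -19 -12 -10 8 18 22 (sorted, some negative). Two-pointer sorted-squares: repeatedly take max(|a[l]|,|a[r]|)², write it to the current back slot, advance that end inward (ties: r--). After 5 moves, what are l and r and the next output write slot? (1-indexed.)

l=4, r=4, next write slot=1

[1,6] |-19|<=|22| out[6]=484 → r--
[1,5] |-19|>|18| out[5]=361 → l++
[2,5] |-12|<=|18| out[4]=324 → r--
[2,4] |-12|>|8| out[3]=144 → l++
[3,4] |-10|>|8| out[2]=100 → l++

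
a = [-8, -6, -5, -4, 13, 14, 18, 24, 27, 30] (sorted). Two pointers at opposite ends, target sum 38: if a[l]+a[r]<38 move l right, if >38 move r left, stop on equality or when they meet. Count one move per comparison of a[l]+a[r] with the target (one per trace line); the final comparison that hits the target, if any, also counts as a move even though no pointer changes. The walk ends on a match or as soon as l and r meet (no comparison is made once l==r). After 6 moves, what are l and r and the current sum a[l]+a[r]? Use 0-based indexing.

[0,9] -8+30=22 <38 → l++
[1,9] -6+30=24 <38 → l++
[2,9] -5+30=25 <38 → l++
[3,9] -4+30=26 <38 → l++
[4,9] 13+30=43 >38 → r--
[4,8] 13+27=40 >38 → r--

l=4, r=7, sum=37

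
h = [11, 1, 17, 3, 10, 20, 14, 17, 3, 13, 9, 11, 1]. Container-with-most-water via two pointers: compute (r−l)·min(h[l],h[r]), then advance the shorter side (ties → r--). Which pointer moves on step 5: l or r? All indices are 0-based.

l=0 r=12: min(11,1)*12=12 best=12 *, r--
l=0 r=11: min(11,11)*11=121 best=121 *, r--
l=0 r=10: min(11,9)*10=90 best=121, r--
l=0 r=9: min(11,13)*9=99 best=121, l++
l=1 r=9: min(1,13)*8=8 best=121, l++

l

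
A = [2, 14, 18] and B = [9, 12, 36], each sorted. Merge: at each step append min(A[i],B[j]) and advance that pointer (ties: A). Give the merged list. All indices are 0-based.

i=0 j=0: A[i]=2<=B[j]=9 take 2, i++
i=1 j=0: A[i]=14>B[j]=9 take 9, j++
i=1 j=1: A[i]=14>B[j]=12 take 12, j++
i=1 j=2: A[i]=14<=B[j]=36 take 14, i++
i=2 j=2: A[i]=18<=B[j]=36 take 18, i++
i=3 j=2: A done, take B[j]=36, j++

[2, 9, 12, 14, 18, 36]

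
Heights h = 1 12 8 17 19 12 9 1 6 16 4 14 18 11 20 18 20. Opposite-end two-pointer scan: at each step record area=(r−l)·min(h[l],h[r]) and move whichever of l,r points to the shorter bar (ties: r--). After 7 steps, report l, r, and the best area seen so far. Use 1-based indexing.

l=8, r=17, best area=228

[1,17] min(1,20)*16=16 best=16 * → l++
[2,17] min(12,20)*15=180 best=180 * → l++
[3,17] min(8,20)*14=112 best=180 → l++
[4,17] min(17,20)*13=221 best=221 * → l++
[5,17] min(19,20)*12=228 best=228 * → l++
[6,17] min(12,20)*11=132 best=228 → l++
[7,17] min(9,20)*10=90 best=228 → l++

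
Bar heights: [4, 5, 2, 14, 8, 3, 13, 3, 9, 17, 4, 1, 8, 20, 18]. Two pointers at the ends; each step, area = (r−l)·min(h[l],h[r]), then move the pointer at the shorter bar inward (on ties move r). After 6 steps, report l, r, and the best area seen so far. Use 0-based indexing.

l=0 r=14: min(4,18)*14=56 best=56 *, l++
l=1 r=14: min(5,18)*13=65 best=65 *, l++
l=2 r=14: min(2,18)*12=24 best=65, l++
l=3 r=14: min(14,18)*11=154 best=154 *, l++
l=4 r=14: min(8,18)*10=80 best=154, l++
l=5 r=14: min(3,18)*9=27 best=154, l++

l=6, r=14, best area=154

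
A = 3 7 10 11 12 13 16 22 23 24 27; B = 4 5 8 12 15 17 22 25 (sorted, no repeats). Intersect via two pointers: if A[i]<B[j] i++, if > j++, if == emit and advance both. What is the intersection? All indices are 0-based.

i=0 j=0: 3<4, i++
i=1 j=0: 7>4, j++
i=1 j=1: 7>5, j++
i=1 j=2: 7<8, i++
i=2 j=2: 10>8, j++
i=2 j=3: 10<12, i++
i=3 j=3: 11<12, i++
i=4 j=3: 12==12 emit, i++,j++
i=5 j=4: 13<15, i++
i=6 j=4: 16>15, j++
i=6 j=5: 16<17, i++
i=7 j=5: 22>17, j++
i=7 j=6: 22==22 emit, i++,j++
i=8 j=7: 23<25, i++
i=9 j=7: 24<25, i++
i=10 j=7: 27>25, j++

intersection = [12, 22]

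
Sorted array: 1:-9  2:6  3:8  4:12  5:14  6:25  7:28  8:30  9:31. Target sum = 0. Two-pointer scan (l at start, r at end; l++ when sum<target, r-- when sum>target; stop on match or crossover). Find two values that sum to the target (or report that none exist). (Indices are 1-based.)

no pair

[1,9] -9+31=22 >0 → r--
[1,8] -9+30=21 >0 → r--
[1,7] -9+28=19 >0 → r--
[1,6] -9+25=16 >0 → r--
[1,5] -9+14=5 >0 → r--
[1,4] -9+12=3 >0 → r--
[1,3] -9+8=-1 <0 → l++
[2,3] 6+8=14 >0 → r--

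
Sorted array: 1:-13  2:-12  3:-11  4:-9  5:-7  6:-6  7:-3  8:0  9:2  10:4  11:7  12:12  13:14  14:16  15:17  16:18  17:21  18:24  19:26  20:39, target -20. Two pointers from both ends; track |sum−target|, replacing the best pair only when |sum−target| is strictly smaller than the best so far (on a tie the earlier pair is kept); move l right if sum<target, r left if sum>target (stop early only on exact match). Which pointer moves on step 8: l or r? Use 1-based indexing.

[1,20] -13+39=26 d=46 * → r--
[1,19] -13+26=13 d=33 * → r--
[1,18] -13+24=11 d=31 * → r--
[1,17] -13+21=8 d=28 * → r--
[1,16] -13+18=5 d=25 * → r--
[1,15] -13+17=4 d=24 * → r--
[1,14] -13+16=3 d=23 * → r--
[1,13] -13+14=1 d=21 * → r--

r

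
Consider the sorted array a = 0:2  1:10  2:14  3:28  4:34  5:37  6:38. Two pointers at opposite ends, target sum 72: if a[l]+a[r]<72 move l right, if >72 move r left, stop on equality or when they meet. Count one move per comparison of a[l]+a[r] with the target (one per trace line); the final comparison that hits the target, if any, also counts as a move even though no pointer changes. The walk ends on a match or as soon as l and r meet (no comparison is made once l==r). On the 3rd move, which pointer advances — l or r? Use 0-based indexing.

l=0 r=6: 2+38=40 <72, l++
l=1 r=6: 10+38=48 <72, l++
l=2 r=6: 14+38=52 <72, l++

l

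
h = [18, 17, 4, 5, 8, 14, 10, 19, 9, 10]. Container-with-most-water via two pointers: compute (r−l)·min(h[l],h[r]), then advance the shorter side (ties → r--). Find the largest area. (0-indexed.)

max area = 126

l=0 r=9: min(18,10)*9=90 best=90 *, r--
l=0 r=8: min(18,9)*8=72 best=90, r--
l=0 r=7: min(18,19)*7=126 best=126 *, l++
l=1 r=7: min(17,19)*6=102 best=126, l++
l=2 r=7: min(4,19)*5=20 best=126, l++
l=3 r=7: min(5,19)*4=20 best=126, l++
l=4 r=7: min(8,19)*3=24 best=126, l++
l=5 r=7: min(14,19)*2=28 best=126, l++
l=6 r=7: min(10,19)*1=10 best=126, l++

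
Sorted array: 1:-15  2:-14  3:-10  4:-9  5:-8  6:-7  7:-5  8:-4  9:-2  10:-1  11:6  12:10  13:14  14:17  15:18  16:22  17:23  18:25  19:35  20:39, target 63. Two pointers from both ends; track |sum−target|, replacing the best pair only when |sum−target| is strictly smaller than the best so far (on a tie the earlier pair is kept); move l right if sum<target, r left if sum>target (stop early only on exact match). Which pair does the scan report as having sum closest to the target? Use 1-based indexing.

pair (23, 39) with sum 62 (|Δ|=1)

[1,20] -15+39=24 d=39 * → l++
[2,20] -14+39=25 d=38 * → l++
[3,20] -10+39=29 d=34 * → l++
[4,20] -9+39=30 d=33 * → l++
[5,20] -8+39=31 d=32 * → l++
[6,20] -7+39=32 d=31 * → l++
[7,20] -5+39=34 d=29 * → l++
[8,20] -4+39=35 d=28 * → l++
[9,20] -2+39=37 d=26 * → l++
[10,20] -1+39=38 d=25 * → l++
[11,20] 6+39=45 d=18 * → l++
[12,20] 10+39=49 d=14 * → l++
[13,20] 14+39=53 d=10 * → l++
[14,20] 17+39=56 d=7 * → l++
[15,20] 18+39=57 d=6 * → l++
[16,20] 22+39=61 d=2 * → l++
[17,20] 23+39=62 d=1 * → l++
[18,20] 25+39=64 d=1 → r--
[18,19] 25+35=60 d=3 → l++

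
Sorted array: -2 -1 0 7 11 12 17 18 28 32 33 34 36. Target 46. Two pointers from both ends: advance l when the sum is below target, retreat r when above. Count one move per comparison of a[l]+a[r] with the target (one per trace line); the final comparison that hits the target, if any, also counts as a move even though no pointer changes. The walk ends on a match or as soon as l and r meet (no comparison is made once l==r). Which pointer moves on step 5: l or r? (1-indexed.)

[1,13] -2+36=34 <46 → l++
[2,13] -1+36=35 <46 → l++
[3,13] 0+36=36 <46 → l++
[4,13] 7+36=43 <46 → l++
[5,13] 11+36=47 >46 → r--

r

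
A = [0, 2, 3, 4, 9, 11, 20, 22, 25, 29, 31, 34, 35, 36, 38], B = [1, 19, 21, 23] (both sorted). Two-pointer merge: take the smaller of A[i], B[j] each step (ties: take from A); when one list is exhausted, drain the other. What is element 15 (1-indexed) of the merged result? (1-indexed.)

[i=1,j=1] A[i]=0<=B[j]=1 take 0 → i++
[i=2,j=1] A[i]=2>B[j]=1 take 1 → j++
[i=2,j=2] A[i]=2<=B[j]=19 take 2 → i++
[i=3,j=2] A[i]=3<=B[j]=19 take 3 → i++
[i=4,j=2] A[i]=4<=B[j]=19 take 4 → i++
[i=5,j=2] A[i]=9<=B[j]=19 take 9 → i++
[i=6,j=2] A[i]=11<=B[j]=19 take 11 → i++
[i=7,j=2] A[i]=20>B[j]=19 take 19 → j++
[i=7,j=3] A[i]=20<=B[j]=21 take 20 → i++
[i=8,j=3] A[i]=22>B[j]=21 take 21 → j++
[i=8,j=4] A[i]=22<=B[j]=23 take 22 → i++
[i=9,j=4] A[i]=25>B[j]=23 take 23 → j++
[i=9,j=5] B done, take A[i]=25 → i++
[i=10,j=5] B done, take A[i]=29 → i++
[i=11,j=5] B done, take A[i]=31 → i++
[i=12,j=5] B done, take A[i]=34 → i++
[i=13,j=5] B done, take A[i]=35 → i++
[i=14,j=5] B done, take A[i]=36 → i++
[i=15,j=5] B done, take A[i]=38 → i++

merged[15] = 31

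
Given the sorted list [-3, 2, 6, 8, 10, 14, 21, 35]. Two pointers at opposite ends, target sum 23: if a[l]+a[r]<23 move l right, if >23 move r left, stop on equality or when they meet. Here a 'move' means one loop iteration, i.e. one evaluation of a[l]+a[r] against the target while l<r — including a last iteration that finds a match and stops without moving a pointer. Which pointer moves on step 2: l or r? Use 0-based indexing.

l

l=0 r=7: -3+35=32 >23, r--
l=0 r=6: -3+21=18 <23, l++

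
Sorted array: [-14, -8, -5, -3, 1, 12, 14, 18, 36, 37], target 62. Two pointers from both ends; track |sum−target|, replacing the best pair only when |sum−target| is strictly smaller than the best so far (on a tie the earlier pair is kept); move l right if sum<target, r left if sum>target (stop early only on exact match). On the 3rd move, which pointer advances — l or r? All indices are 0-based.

l=0 r=9: -14+37=23 d=39 *, l++
l=1 r=9: -8+37=29 d=33 *, l++
l=2 r=9: -5+37=32 d=30 *, l++

l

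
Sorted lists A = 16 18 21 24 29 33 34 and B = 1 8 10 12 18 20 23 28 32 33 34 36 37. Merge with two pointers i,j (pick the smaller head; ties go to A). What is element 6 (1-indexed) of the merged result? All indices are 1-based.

merged[6] = 18

[i=1,j=1] A[i]=16>B[j]=1 take 1 → j++
[i=1,j=2] A[i]=16>B[j]=8 take 8 → j++
[i=1,j=3] A[i]=16>B[j]=10 take 10 → j++
[i=1,j=4] A[i]=16>B[j]=12 take 12 → j++
[i=1,j=5] A[i]=16<=B[j]=18 take 16 → i++
[i=2,j=5] A[i]=18<=B[j]=18 take 18 → i++
[i=3,j=5] A[i]=21>B[j]=18 take 18 → j++
[i=3,j=6] A[i]=21>B[j]=20 take 20 → j++
[i=3,j=7] A[i]=21<=B[j]=23 take 21 → i++
[i=4,j=7] A[i]=24>B[j]=23 take 23 → j++
[i=4,j=8] A[i]=24<=B[j]=28 take 24 → i++
[i=5,j=8] A[i]=29>B[j]=28 take 28 → j++
[i=5,j=9] A[i]=29<=B[j]=32 take 29 → i++
[i=6,j=9] A[i]=33>B[j]=32 take 32 → j++
[i=6,j=10] A[i]=33<=B[j]=33 take 33 → i++
[i=7,j=10] A[i]=34>B[j]=33 take 33 → j++
[i=7,j=11] A[i]=34<=B[j]=34 take 34 → i++
[i=8,j=11] A done, take B[j]=34 → j++
[i=8,j=12] A done, take B[j]=36 → j++
[i=8,j=13] A done, take B[j]=37 → j++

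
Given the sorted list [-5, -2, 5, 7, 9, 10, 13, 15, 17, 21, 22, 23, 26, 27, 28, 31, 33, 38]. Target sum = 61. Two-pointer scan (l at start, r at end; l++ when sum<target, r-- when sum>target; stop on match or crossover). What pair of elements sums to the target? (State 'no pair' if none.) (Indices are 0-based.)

l=0 r=17: -5+38=33 <61, l++
l=1 r=17: -2+38=36 <61, l++
l=2 r=17: 5+38=43 <61, l++
l=3 r=17: 7+38=45 <61, l++
l=4 r=17: 9+38=47 <61, l++
l=5 r=17: 10+38=48 <61, l++
l=6 r=17: 13+38=51 <61, l++
l=7 r=17: 15+38=53 <61, l++
l=8 r=17: 17+38=55 <61, l++
l=9 r=17: 21+38=59 <61, l++
l=10 r=17: 22+38=60 <61, l++
l=11 r=17: 23+38=61, found

(23, 38)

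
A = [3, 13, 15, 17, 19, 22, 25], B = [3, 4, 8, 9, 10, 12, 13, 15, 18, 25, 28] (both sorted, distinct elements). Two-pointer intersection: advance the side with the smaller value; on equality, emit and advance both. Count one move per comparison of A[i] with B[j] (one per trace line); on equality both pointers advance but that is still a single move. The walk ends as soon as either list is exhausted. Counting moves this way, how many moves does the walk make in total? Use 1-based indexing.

i=1 j=1: 3==3 emit, i++,j++
i=2 j=2: 13>4, j++
i=2 j=3: 13>8, j++
i=2 j=4: 13>9, j++
i=2 j=5: 13>10, j++
i=2 j=6: 13>12, j++
i=2 j=7: 13==13 emit, i++,j++
i=3 j=8: 15==15 emit, i++,j++
i=4 j=9: 17<18, i++
i=5 j=9: 19>18, j++
i=5 j=10: 19<25, i++
i=6 j=10: 22<25, i++
i=7 j=10: 25==25 emit, i++,j++

13 moves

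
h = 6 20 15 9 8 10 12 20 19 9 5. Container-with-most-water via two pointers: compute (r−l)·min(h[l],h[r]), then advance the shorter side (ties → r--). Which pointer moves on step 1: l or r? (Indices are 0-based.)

l=0 r=10: min(6,5)*10=50 best=50 *, r--

r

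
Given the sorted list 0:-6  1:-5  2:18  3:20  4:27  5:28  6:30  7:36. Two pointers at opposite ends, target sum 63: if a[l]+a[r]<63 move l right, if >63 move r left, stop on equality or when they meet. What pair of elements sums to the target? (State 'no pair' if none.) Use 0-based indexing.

(27, 36)

[0,7] -6+36=30 <63 → l++
[1,7] -5+36=31 <63 → l++
[2,7] 18+36=54 <63 → l++
[3,7] 20+36=56 <63 → l++
[4,7] 27+36=63 → found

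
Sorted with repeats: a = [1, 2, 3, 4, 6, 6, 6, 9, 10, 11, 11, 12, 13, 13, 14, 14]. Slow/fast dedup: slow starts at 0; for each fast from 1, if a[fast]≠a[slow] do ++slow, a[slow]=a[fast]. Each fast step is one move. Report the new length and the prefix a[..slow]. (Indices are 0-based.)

length 11; prefix = [1, 2, 3, 4, 6, 9, 10, 11, 12, 13, 14]

slow=0 fast=1: a[fast]=2≠a[slow]=1 write a[1]=2, slow++,fast++
slow=1 fast=2: a[fast]=3≠a[slow]=2 write a[2]=3, slow++,fast++
slow=2 fast=3: a[fast]=4≠a[slow]=3 write a[3]=4, slow++,fast++
slow=3 fast=4: a[fast]=6≠a[slow]=4 write a[4]=6, slow++,fast++
slow=4 fast=5: a[fast]=6=a[slow] dup, fast++
slow=4 fast=6: a[fast]=6=a[slow] dup, fast++
slow=4 fast=7: a[fast]=9≠a[slow]=6 write a[5]=9, slow++,fast++
slow=5 fast=8: a[fast]=10≠a[slow]=9 write a[6]=10, slow++,fast++
slow=6 fast=9: a[fast]=11≠a[slow]=10 write a[7]=11, slow++,fast++
slow=7 fast=10: a[fast]=11=a[slow] dup, fast++
slow=7 fast=11: a[fast]=12≠a[slow]=11 write a[8]=12, slow++,fast++
slow=8 fast=12: a[fast]=13≠a[slow]=12 write a[9]=13, slow++,fast++
slow=9 fast=13: a[fast]=13=a[slow] dup, fast++
slow=9 fast=14: a[fast]=14≠a[slow]=13 write a[10]=14, slow++,fast++
slow=10 fast=15: a[fast]=14=a[slow] dup, fast++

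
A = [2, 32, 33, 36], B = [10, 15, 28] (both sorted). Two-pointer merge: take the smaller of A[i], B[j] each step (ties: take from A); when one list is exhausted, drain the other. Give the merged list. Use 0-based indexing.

i=0 j=0: A[i]=2<=B[j]=10 take 2, i++
i=1 j=0: A[i]=32>B[j]=10 take 10, j++
i=1 j=1: A[i]=32>B[j]=15 take 15, j++
i=1 j=2: A[i]=32>B[j]=28 take 28, j++
i=1 j=3: B done, take A[i]=32, i++
i=2 j=3: B done, take A[i]=33, i++
i=3 j=3: B done, take A[i]=36, i++

[2, 10, 15, 28, 32, 33, 36]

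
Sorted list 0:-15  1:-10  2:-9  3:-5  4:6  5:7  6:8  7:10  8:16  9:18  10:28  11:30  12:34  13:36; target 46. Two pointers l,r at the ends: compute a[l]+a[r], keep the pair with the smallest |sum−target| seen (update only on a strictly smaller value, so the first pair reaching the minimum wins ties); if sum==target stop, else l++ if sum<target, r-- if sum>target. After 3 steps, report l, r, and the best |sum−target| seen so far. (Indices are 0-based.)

l=0 r=13: -15+36=21 d=25 *, l++
l=1 r=13: -10+36=26 d=20 *, l++
l=2 r=13: -9+36=27 d=19 *, l++

l=3, r=13, best |Δ|=19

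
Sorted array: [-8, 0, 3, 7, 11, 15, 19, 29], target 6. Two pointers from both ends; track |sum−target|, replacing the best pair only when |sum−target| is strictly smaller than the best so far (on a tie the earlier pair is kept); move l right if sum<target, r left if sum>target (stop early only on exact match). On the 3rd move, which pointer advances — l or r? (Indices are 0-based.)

r

[0,7] -8+29=21 d=15 * → r--
[0,6] -8+19=11 d=5 * → r--
[0,5] -8+15=7 d=1 * → r--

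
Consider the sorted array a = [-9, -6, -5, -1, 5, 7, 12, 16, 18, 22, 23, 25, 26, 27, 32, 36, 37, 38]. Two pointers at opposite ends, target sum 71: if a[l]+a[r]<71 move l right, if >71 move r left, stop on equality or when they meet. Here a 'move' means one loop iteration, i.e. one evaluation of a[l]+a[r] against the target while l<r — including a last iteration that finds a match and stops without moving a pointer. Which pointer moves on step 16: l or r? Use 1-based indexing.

[1,18] -9+38=29 <71 → l++
[2,18] -6+38=32 <71 → l++
[3,18] -5+38=33 <71 → l++
[4,18] -1+38=37 <71 → l++
[5,18] 5+38=43 <71 → l++
[6,18] 7+38=45 <71 → l++
[7,18] 12+38=50 <71 → l++
[8,18] 16+38=54 <71 → l++
[9,18] 18+38=56 <71 → l++
[10,18] 22+38=60 <71 → l++
[11,18] 23+38=61 <71 → l++
[12,18] 25+38=63 <71 → l++
[13,18] 26+38=64 <71 → l++
[14,18] 27+38=65 <71 → l++
[15,18] 32+38=70 <71 → l++
[16,18] 36+38=74 >71 → r--

r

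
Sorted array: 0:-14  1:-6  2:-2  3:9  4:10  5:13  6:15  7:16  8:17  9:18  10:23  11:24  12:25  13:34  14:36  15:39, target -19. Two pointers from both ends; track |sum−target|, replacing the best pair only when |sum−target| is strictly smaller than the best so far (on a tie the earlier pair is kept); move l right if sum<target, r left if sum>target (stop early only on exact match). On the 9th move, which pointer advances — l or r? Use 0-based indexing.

r

l=0 r=15: -14+39=25 d=44 *, r--
l=0 r=14: -14+36=22 d=41 *, r--
l=0 r=13: -14+34=20 d=39 *, r--
l=0 r=12: -14+25=11 d=30 *, r--
l=0 r=11: -14+24=10 d=29 *, r--
l=0 r=10: -14+23=9 d=28 *, r--
l=0 r=9: -14+18=4 d=23 *, r--
l=0 r=8: -14+17=3 d=22 *, r--
l=0 r=7: -14+16=2 d=21 *, r--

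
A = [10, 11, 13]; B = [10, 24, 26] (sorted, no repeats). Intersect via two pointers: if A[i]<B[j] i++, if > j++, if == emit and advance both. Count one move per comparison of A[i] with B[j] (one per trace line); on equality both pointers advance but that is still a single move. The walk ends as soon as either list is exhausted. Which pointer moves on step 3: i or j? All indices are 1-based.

i

i=1 j=1: 10==10 emit, i++,j++
i=2 j=2: 11<24, i++
i=3 j=2: 13<24, i++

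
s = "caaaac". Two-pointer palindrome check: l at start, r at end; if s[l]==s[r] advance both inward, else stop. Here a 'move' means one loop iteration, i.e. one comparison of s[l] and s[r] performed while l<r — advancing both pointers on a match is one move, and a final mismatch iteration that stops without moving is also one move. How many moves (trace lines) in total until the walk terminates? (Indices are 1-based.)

3 moves

l=1 r=6: 'c'=='c', l++,r--
l=2 r=5: 'a'=='a', l++,r--
l=3 r=4: 'a'=='a', l++,r--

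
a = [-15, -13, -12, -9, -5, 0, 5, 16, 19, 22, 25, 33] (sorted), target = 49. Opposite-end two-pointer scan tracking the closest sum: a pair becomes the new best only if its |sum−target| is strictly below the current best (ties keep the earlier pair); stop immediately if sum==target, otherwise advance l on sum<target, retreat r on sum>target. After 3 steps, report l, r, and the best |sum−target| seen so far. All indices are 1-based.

l=4, r=12, best |Δ|=28

[1,12] -15+33=18 d=31 * → l++
[2,12] -13+33=20 d=29 * → l++
[3,12] -12+33=21 d=28 * → l++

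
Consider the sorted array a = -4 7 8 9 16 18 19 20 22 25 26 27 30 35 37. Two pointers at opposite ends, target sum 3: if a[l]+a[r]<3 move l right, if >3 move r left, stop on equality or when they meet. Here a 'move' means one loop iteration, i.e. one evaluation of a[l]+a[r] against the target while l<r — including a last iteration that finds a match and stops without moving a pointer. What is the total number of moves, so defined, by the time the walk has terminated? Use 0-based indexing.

14 moves

[0,14] -4+37=33 >3 → r--
[0,13] -4+35=31 >3 → r--
[0,12] -4+30=26 >3 → r--
[0,11] -4+27=23 >3 → r--
[0,10] -4+26=22 >3 → r--
[0,9] -4+25=21 >3 → r--
[0,8] -4+22=18 >3 → r--
[0,7] -4+20=16 >3 → r--
[0,6] -4+19=15 >3 → r--
[0,5] -4+18=14 >3 → r--
[0,4] -4+16=12 >3 → r--
[0,3] -4+9=5 >3 → r--
[0,2] -4+8=4 >3 → r--
[0,1] -4+7=3 → found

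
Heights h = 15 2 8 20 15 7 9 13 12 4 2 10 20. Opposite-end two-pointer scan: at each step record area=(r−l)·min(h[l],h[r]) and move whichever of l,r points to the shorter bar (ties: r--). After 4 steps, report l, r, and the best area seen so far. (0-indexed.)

[0,12] min(15,20)*12=180 best=180 * → l++
[1,12] min(2,20)*11=22 best=180 → l++
[2,12] min(8,20)*10=80 best=180 → l++
[3,12] min(20,20)*9=180 best=180 → r--

l=3, r=11, best area=180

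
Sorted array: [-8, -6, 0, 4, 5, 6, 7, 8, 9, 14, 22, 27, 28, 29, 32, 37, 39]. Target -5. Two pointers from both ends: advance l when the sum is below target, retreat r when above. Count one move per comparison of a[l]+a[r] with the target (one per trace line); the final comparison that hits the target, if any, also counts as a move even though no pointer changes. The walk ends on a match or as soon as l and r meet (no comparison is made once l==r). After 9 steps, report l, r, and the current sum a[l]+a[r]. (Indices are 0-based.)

l=0, r=7, sum=0

l=0 r=16: -8+39=31 >-5, r--
l=0 r=15: -8+37=29 >-5, r--
l=0 r=14: -8+32=24 >-5, r--
l=0 r=13: -8+29=21 >-5, r--
l=0 r=12: -8+28=20 >-5, r--
l=0 r=11: -8+27=19 >-5, r--
l=0 r=10: -8+22=14 >-5, r--
l=0 r=9: -8+14=6 >-5, r--
l=0 r=8: -8+9=1 >-5, r--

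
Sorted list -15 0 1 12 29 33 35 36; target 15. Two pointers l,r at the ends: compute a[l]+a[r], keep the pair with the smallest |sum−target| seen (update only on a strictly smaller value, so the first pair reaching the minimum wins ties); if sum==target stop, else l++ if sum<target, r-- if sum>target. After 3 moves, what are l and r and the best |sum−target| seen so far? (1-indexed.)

[1,8] -15+36=21 d=6 * → r--
[1,7] -15+35=20 d=5 * → r--
[1,6] -15+33=18 d=3 * → r--

l=1, r=5, best |Δ|=3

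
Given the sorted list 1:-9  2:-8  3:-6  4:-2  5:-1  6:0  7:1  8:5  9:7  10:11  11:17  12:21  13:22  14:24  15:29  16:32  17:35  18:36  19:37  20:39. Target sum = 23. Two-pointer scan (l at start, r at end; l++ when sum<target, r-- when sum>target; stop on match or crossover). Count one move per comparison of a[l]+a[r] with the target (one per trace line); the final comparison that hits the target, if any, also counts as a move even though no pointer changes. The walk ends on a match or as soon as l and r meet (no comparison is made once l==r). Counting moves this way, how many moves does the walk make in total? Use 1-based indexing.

5 moves

[1,20] -9+39=30 >23 → r--
[1,19] -9+37=28 >23 → r--
[1,18] -9+36=27 >23 → r--
[1,17] -9+35=26 >23 → r--
[1,16] -9+32=23 → found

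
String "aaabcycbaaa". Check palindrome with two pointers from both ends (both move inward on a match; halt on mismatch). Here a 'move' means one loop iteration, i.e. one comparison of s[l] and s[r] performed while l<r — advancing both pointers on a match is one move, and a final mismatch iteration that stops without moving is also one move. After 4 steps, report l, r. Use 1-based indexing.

[1,11] 'a'=='a' → l++,r--
[2,10] 'a'=='a' → l++,r--
[3,9] 'a'=='a' → l++,r--
[4,8] 'b'=='b' → l++,r--

l=5, r=7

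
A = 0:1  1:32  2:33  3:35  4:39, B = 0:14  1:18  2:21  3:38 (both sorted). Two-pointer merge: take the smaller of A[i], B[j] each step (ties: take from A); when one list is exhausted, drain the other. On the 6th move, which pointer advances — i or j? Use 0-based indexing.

i=0 j=0: A[i]=1<=B[j]=14 take 1, i++
i=1 j=0: A[i]=32>B[j]=14 take 14, j++
i=1 j=1: A[i]=32>B[j]=18 take 18, j++
i=1 j=2: A[i]=32>B[j]=21 take 21, j++
i=1 j=3: A[i]=32<=B[j]=38 take 32, i++
i=2 j=3: A[i]=33<=B[j]=38 take 33, i++

i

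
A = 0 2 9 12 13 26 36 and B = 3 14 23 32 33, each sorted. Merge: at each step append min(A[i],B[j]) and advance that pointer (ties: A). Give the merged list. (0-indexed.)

i=0 j=0: A[i]=0<=B[j]=3 take 0, i++
i=1 j=0: A[i]=2<=B[j]=3 take 2, i++
i=2 j=0: A[i]=9>B[j]=3 take 3, j++
i=2 j=1: A[i]=9<=B[j]=14 take 9, i++
i=3 j=1: A[i]=12<=B[j]=14 take 12, i++
i=4 j=1: A[i]=13<=B[j]=14 take 13, i++
i=5 j=1: A[i]=26>B[j]=14 take 14, j++
i=5 j=2: A[i]=26>B[j]=23 take 23, j++
i=5 j=3: A[i]=26<=B[j]=32 take 26, i++
i=6 j=3: A[i]=36>B[j]=32 take 32, j++
i=6 j=4: A[i]=36>B[j]=33 take 33, j++
i=6 j=5: B done, take A[i]=36, i++

[0, 2, 3, 9, 12, 13, 14, 23, 26, 32, 33, 36]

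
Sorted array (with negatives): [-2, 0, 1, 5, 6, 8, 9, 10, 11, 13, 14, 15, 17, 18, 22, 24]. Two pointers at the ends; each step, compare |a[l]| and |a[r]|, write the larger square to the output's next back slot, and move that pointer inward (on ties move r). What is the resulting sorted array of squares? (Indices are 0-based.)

[0, 1, 4, 25, 36, 64, 81, 100, 121, 169, 196, 225, 289, 324, 484, 576]

l=0 r=15: |-2|<=|24| out[15]=576, r--
l=0 r=14: |-2|<=|22| out[14]=484, r--
l=0 r=13: |-2|<=|18| out[13]=324, r--
l=0 r=12: |-2|<=|17| out[12]=289, r--
l=0 r=11: |-2|<=|15| out[11]=225, r--
l=0 r=10: |-2|<=|14| out[10]=196, r--
l=0 r=9: |-2|<=|13| out[9]=169, r--
l=0 r=8: |-2|<=|11| out[8]=121, r--
l=0 r=7: |-2|<=|10| out[7]=100, r--
l=0 r=6: |-2|<=|9| out[6]=81, r--
l=0 r=5: |-2|<=|8| out[5]=64, r--
l=0 r=4: |-2|<=|6| out[4]=36, r--
l=0 r=3: |-2|<=|5| out[3]=25, r--
l=0 r=2: |-2|>|1| out[2]=4, l++
l=1 r=2: |0|<=|1| out[1]=1, r--
l=1 r=1: |0|<=|0| out[0]=0, r--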